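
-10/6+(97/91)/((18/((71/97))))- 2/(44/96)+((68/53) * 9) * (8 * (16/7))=195919595/954954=205.16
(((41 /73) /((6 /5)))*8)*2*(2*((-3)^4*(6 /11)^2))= 3188160 /8833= 360.94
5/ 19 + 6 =119/ 19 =6.26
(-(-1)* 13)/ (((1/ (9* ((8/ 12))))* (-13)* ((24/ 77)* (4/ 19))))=-91.44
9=9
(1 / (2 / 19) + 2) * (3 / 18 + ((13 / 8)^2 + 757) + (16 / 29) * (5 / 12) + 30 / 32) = 8751.21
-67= -67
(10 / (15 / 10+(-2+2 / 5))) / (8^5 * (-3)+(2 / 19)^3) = 171475 / 168566782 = 0.00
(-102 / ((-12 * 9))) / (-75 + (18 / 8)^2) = -136 / 10071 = -0.01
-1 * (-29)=29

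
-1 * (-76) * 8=608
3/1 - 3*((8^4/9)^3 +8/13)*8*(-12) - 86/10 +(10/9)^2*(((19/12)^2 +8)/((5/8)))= 1286428613614094/47385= 27148435446.11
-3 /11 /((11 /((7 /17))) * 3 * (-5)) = 0.00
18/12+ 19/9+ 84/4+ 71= 1721/18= 95.61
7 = 7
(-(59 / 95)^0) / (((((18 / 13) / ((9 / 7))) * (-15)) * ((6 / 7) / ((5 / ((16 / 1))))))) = 13 / 576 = 0.02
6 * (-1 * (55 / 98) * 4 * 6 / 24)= -165 / 49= -3.37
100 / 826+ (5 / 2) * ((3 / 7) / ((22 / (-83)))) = -71255 / 18172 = -3.92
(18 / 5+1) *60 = 276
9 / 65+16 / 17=1193 / 1105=1.08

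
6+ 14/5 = 44/5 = 8.80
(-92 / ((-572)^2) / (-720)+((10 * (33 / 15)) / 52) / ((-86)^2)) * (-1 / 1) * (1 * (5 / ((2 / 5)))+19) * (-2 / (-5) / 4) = -43901249 / 241985286400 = -0.00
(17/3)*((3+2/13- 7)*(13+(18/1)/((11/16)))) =-366350/429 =-853.96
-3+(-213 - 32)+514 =266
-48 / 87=-16 / 29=-0.55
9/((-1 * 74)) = -9/74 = -0.12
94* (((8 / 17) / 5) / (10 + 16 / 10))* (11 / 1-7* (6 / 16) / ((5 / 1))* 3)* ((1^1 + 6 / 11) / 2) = 611 / 110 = 5.55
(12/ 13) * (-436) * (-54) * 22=6215616/ 13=478124.31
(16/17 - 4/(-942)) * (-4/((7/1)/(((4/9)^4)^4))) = -130051609722880/103859928564956836209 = -0.00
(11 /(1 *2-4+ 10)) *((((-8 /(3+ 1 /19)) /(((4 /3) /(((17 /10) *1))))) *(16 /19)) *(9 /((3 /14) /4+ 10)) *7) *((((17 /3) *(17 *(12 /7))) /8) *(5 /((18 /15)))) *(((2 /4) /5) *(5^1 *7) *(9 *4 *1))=-262750.86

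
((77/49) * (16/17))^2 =30976/14161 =2.19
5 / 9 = 0.56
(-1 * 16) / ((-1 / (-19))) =-304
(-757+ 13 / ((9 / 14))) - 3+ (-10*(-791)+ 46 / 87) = 7170.75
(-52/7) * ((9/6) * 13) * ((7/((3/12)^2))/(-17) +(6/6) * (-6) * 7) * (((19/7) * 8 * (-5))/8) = -11366940/119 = -95520.50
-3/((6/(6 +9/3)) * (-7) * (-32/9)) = -81/448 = -0.18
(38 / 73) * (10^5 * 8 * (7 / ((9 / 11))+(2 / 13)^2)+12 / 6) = 396689715596 / 111033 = 3572719.06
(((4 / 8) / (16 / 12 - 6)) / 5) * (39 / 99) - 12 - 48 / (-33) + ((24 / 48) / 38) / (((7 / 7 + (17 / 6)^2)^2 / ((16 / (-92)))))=-10.55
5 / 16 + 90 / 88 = 235 / 176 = 1.34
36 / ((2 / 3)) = 54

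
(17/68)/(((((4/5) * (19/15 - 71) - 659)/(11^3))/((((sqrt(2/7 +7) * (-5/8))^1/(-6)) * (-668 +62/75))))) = 166501445 * sqrt(357)/36025248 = 87.33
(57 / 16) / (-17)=-0.21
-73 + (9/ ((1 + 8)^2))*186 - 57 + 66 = -130/ 3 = -43.33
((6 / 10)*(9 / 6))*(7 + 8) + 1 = 29 / 2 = 14.50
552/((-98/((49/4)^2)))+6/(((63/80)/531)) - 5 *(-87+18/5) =101289/28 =3617.46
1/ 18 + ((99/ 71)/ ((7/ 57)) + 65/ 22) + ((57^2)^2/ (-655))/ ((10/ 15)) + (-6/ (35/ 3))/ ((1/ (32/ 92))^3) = -18946893904092361/ 784235300310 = -24159.71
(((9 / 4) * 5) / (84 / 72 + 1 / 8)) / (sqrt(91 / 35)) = 270 * sqrt(65) / 403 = 5.40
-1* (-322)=322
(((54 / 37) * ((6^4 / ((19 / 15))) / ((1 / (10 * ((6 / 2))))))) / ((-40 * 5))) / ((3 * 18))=-2916 / 703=-4.15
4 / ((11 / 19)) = 76 / 11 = 6.91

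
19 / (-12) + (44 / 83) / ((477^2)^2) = -27213472030243 / 17187456019212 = -1.58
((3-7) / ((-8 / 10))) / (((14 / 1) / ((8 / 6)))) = 10 / 21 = 0.48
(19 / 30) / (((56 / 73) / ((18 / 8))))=1.86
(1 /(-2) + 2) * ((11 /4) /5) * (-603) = -497.48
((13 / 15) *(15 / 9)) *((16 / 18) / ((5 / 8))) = 832 / 405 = 2.05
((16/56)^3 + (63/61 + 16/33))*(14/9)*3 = 2127938/295911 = 7.19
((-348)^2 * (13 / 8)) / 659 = 196794 / 659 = 298.63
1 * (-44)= -44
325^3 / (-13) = -2640625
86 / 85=1.01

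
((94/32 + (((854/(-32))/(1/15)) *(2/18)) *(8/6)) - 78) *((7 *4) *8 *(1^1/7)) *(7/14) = -19349/9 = -2149.89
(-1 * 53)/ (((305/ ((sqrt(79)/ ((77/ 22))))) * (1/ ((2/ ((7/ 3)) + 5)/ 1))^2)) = -178186 * sqrt(79)/ 104615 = -15.14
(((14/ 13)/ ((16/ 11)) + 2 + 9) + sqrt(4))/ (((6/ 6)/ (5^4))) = 893125/ 104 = 8587.74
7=7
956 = 956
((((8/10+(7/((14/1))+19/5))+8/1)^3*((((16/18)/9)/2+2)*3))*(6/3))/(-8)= -186591553/54000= -3455.40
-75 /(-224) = 75 /224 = 0.33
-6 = -6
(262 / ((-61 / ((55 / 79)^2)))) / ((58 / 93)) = -36853575 / 11040329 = -3.34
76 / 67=1.13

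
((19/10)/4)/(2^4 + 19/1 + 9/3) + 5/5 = 81/80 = 1.01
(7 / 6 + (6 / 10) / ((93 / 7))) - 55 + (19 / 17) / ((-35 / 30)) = -6058757 / 110670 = -54.75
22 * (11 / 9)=242 / 9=26.89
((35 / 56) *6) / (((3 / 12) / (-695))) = -10425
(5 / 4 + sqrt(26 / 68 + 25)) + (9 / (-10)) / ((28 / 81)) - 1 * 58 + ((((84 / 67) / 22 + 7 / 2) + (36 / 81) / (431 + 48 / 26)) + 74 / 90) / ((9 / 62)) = -548885805773 / 18811241064 + sqrt(29342) / 34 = -24.14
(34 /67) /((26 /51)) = 867 /871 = 1.00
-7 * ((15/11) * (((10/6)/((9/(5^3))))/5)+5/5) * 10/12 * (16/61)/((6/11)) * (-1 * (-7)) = -709520/4941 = -143.60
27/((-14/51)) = -1377/14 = -98.36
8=8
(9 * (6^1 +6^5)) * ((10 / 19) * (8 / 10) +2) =3221748 / 19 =169565.68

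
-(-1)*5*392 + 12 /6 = 1962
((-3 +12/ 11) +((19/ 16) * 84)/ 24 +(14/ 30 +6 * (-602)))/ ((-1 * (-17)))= -19057031/ 89760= -212.31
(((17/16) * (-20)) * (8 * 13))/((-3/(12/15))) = 589.33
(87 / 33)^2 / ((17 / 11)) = 841 / 187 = 4.50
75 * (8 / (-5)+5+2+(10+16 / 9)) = 3865 / 3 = 1288.33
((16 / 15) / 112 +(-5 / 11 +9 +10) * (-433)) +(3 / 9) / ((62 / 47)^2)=-8029.98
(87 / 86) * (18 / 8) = 783 / 344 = 2.28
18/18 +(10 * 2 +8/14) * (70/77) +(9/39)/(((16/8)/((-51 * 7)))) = -43025/2002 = -21.49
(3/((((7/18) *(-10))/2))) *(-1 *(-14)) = -108/5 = -21.60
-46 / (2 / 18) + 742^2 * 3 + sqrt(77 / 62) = sqrt(4774) / 62 + 1651278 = 1651279.11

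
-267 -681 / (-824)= -219327 / 824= -266.17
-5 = -5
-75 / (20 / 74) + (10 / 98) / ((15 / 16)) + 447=49865 / 294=169.61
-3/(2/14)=-21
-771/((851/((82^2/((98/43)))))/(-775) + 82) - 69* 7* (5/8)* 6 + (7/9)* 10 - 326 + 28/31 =-7306755840952561/3417611467572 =-2137.97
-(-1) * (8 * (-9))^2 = 5184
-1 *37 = -37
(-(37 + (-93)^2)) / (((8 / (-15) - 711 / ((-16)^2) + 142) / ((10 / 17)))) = -333542400 / 9053639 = -36.84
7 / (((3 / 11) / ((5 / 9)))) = 385 / 27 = 14.26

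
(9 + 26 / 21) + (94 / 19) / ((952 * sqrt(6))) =47 * sqrt(6) / 54264 + 215 / 21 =10.24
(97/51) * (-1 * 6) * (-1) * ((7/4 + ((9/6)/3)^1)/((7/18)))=7857/119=66.03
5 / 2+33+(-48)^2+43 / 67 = 313579 / 134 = 2340.14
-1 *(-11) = 11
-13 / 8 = -1.62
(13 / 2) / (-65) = -1 / 10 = -0.10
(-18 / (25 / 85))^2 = 93636 / 25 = 3745.44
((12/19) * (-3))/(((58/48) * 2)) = -432/551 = -0.78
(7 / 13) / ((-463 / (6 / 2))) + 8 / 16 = 5977 / 12038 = 0.50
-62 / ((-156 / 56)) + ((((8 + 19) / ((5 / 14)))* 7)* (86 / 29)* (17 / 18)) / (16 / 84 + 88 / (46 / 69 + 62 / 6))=2298401 / 11310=203.22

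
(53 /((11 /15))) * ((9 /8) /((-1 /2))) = -7155 /44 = -162.61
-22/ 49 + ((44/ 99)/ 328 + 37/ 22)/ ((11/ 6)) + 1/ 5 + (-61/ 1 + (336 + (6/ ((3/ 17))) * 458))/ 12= 19270916183/ 14585340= 1321.25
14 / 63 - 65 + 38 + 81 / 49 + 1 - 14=-16813 / 441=-38.12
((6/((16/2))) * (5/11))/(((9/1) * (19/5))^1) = 25/2508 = 0.01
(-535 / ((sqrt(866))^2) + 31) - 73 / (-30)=213137 / 6495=32.82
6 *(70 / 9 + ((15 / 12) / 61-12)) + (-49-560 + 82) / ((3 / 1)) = -24507 / 122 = -200.88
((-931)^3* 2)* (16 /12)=-2151878642.67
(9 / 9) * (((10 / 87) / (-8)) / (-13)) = 5 / 4524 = 0.00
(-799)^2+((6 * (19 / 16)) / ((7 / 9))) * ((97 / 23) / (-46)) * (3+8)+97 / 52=491706092765 / 770224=638393.63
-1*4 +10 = 6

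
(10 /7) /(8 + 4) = 5 /42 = 0.12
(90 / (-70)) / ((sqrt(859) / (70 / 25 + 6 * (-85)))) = 22.25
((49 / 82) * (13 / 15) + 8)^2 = 109767529 / 1512900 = 72.55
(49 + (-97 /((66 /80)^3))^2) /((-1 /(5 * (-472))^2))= -215000739814406977600 /1291467969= -166477795017.16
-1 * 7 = -7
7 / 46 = 0.15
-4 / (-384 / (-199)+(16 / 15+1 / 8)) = -95520 / 74537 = -1.28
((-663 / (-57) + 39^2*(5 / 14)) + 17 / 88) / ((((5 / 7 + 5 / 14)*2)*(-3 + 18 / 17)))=-110435009 / 827640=-133.43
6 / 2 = 3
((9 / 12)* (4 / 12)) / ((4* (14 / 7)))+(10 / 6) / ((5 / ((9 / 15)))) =37 / 160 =0.23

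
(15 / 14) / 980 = 3 / 2744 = 0.00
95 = 95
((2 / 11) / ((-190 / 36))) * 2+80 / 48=5009 / 3135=1.60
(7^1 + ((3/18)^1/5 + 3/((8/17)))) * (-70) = -11263/12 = -938.58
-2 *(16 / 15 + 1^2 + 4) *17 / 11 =-3094 / 165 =-18.75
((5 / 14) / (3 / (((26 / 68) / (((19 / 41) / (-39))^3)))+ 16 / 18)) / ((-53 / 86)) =-1269651979245 / 1947427012594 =-0.65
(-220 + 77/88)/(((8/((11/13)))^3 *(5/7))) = -0.36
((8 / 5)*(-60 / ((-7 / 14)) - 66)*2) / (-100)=-216 / 125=-1.73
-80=-80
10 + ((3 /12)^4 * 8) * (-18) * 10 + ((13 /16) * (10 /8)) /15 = 853 /192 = 4.44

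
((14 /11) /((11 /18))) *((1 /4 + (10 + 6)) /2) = 4095 /242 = 16.92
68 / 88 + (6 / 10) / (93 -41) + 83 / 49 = 347287 / 140140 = 2.48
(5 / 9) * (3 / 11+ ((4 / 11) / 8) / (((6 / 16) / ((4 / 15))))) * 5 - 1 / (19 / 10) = 5435 / 16929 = 0.32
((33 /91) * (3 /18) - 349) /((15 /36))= -381042 /455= -837.45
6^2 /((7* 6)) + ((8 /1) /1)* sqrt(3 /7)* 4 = 6 /7 + 32* sqrt(21) /7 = 21.81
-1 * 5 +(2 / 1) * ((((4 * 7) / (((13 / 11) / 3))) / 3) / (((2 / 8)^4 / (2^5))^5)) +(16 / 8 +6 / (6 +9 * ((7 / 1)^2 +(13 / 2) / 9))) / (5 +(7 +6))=185515510948387398044095930 / 106119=1748183746062320583911.42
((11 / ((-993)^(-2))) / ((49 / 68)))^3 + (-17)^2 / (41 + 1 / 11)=181358835851754745483831391387 / 53177348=3410452808811653140051.88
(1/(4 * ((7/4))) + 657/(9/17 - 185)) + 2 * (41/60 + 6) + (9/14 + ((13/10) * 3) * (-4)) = -235631/47040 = -5.01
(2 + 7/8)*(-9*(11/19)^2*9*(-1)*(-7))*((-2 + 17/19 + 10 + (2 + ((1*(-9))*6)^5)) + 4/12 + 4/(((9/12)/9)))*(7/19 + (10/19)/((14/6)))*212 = 4117120086299989032/130321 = 31592146210510.88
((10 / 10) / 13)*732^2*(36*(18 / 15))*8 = 925903872 / 65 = 14244674.95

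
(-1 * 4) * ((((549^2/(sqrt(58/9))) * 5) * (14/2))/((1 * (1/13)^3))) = -139057379370 * sqrt(58)/29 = -36518256895.79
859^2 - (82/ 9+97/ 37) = 245710466/ 333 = 737869.27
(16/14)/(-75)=-8/525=-0.02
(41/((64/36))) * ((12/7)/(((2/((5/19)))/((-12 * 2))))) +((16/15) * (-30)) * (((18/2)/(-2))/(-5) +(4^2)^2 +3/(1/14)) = -6443617/665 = -9689.65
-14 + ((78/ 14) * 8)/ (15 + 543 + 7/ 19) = -1033754/ 74263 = -13.92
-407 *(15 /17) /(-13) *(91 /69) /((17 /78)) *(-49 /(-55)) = 989898 /6647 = 148.92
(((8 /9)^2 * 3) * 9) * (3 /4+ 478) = 30640 /3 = 10213.33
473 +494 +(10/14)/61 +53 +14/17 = 7410243/7259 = 1020.84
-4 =-4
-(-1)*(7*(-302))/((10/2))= -2114/5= -422.80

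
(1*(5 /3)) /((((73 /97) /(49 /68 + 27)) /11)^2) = 20226537885125 /73923888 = 273613.02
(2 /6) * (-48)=-16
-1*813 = -813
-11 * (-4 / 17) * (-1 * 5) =-220 / 17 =-12.94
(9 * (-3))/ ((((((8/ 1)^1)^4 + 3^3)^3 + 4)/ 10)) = -270/ 70087408871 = -0.00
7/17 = 0.41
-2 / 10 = -1 / 5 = -0.20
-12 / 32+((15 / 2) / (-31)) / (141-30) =-3461 / 9176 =-0.38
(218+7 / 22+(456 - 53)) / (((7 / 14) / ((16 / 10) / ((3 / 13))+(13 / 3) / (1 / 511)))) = 41403401 / 15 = 2760226.73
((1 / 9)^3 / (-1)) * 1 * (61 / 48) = -61 / 34992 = -0.00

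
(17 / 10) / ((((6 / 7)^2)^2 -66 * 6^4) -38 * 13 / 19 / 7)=-40817 / 2053795580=-0.00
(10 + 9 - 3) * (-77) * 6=-7392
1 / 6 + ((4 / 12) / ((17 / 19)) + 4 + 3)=769 / 102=7.54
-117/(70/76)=-4446/35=-127.03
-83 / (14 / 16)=-664 / 7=-94.86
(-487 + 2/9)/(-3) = 4381/27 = 162.26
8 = 8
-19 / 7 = -2.71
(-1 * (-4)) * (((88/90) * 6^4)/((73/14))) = 354816/365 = 972.10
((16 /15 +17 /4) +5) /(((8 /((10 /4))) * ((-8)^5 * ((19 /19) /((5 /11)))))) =-3095 /69206016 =-0.00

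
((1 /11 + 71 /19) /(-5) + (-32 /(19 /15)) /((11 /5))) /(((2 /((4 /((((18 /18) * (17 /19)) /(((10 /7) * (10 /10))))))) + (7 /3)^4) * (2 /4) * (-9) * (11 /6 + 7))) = 5529600 /537537077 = 0.01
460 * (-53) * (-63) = 1535940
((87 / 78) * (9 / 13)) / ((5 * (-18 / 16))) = -116 / 845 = -0.14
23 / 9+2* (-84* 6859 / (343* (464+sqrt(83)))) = -23415335 / 4995207+8664* sqrt(83) / 555023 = -4.55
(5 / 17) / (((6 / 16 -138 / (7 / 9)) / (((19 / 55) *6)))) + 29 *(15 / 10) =53764789 / 1236070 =43.50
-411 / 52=-7.90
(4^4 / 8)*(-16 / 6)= -256 / 3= -85.33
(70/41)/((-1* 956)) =-35/19598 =-0.00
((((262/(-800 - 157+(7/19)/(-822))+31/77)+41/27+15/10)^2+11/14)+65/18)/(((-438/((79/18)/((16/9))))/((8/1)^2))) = -4364013980580411509377747/845839970719465894511724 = -5.16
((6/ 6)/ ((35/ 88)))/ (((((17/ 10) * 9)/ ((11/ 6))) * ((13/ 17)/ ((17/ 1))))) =6.70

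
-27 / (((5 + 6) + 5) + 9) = -1.08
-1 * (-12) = 12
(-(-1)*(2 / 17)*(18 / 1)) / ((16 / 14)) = 63 / 34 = 1.85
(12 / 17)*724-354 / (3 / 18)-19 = -27743 / 17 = -1631.94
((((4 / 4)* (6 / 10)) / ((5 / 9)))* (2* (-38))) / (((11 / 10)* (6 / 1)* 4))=-171 / 55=-3.11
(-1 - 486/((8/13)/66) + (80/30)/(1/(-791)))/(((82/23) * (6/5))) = -37421345/2952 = -12676.61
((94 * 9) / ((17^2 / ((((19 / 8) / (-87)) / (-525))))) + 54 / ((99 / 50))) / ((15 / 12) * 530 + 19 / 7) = 1760019823 / 42928739150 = 0.04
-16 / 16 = -1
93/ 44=2.11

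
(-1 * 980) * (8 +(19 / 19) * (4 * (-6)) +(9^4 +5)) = -6419000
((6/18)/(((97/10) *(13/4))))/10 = 0.00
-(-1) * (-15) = -15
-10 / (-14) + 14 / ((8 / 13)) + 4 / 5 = 3397 / 140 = 24.26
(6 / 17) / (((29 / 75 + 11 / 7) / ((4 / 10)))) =315 / 4369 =0.07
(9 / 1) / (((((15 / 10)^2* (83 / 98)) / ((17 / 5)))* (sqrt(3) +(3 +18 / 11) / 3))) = -623084 / 15355 +403172* sqrt(3) / 15355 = 4.90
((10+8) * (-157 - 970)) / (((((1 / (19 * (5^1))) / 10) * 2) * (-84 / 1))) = 229425 / 2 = 114712.50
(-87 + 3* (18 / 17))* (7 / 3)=-3325 / 17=-195.59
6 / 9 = 2 / 3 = 0.67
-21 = -21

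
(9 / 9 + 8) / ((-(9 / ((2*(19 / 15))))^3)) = -0.20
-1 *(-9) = 9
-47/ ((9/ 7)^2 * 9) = -2303/ 729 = -3.16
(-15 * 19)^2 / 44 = 1846.02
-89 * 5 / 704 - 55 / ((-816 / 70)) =146705 / 35904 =4.09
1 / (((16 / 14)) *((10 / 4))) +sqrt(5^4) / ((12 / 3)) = 33 / 5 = 6.60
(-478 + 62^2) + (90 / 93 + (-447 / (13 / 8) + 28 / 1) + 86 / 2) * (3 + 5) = 701674 / 403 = 1741.13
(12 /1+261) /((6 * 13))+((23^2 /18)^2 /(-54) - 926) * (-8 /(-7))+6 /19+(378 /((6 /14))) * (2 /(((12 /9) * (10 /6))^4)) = -11639661577729 /11634840000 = -1000.41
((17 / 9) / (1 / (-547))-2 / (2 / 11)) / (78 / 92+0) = -432308 / 351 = -1231.65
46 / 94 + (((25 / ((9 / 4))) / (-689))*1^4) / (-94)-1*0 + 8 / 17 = 4757017 / 4954599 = 0.96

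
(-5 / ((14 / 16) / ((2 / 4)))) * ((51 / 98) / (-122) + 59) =-3526765 / 20923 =-168.56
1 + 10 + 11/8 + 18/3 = 18.38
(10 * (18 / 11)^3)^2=3401222400 / 1771561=1919.90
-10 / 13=-0.77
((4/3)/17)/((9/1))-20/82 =-4426/18819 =-0.24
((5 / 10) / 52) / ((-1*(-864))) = 1 / 89856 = 0.00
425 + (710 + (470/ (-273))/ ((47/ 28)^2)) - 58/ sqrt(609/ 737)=2079335/ 1833 - 2 * sqrt(448833)/ 21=1070.58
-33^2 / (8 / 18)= -9801 / 4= -2450.25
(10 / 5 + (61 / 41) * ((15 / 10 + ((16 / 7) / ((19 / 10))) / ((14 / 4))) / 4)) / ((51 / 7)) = 273383 / 741608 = 0.37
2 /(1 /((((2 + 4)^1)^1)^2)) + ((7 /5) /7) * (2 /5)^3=45008 /625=72.01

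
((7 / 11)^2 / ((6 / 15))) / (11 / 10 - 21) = -1225 / 24079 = -0.05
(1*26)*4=104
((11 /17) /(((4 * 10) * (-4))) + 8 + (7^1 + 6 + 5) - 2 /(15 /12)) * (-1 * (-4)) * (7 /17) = 464499 /11560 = 40.18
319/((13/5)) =1595/13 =122.69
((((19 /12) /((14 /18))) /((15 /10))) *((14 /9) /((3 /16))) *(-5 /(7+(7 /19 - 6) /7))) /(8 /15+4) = -63175 /31518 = -2.00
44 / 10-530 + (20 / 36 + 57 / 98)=-2312881 / 4410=-524.46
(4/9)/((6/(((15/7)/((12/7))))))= 5/54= 0.09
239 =239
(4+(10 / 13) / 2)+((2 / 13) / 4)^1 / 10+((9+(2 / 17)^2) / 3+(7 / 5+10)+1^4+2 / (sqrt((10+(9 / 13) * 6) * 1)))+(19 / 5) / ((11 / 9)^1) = sqrt(598) / 46+56788669 / 2479620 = 23.43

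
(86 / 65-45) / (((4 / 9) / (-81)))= 2069631 / 260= 7960.12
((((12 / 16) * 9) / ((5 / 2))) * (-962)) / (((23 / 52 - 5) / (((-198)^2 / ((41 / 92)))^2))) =2928379414054228992 / 663995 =4410243170587.47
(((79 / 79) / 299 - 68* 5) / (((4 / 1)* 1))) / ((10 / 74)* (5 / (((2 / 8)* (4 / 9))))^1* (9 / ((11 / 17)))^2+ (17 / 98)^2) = -1092760750543 / 15125154783947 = -0.07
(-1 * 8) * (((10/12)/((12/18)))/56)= -5/28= -0.18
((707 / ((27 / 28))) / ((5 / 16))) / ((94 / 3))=158368 / 2115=74.88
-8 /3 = -2.67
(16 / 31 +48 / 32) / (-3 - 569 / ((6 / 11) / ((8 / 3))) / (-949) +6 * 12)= 213525 / 7618126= 0.03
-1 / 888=-0.00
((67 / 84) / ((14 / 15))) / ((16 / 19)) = 6365 / 6272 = 1.01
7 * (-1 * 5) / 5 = -7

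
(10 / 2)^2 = 25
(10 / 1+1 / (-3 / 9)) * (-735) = -5145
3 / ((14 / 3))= 9 / 14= 0.64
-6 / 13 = -0.46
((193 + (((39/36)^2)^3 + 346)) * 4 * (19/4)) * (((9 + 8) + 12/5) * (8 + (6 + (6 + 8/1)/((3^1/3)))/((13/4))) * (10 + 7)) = 232653104409881/4852224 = 47947725.50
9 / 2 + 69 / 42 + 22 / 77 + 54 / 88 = 2169 / 308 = 7.04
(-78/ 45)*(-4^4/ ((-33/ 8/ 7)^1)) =-372736/ 495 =-753.00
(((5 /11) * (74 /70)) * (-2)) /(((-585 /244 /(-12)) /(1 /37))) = -1952 /15015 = -0.13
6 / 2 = 3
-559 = -559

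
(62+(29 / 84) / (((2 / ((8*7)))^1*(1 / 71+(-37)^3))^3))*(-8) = -496.00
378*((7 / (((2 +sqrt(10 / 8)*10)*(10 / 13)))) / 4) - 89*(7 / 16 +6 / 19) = -14944753 / 183920 +17199*sqrt(5) / 484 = -1.80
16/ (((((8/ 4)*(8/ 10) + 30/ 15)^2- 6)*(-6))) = -100/ 261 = -0.38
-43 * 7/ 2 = -301/ 2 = -150.50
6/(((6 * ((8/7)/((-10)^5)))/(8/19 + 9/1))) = -15662500/19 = -824342.11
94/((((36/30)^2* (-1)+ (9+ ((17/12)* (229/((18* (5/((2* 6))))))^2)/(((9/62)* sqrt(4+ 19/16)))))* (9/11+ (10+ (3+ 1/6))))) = -143669387931300/45117318441177700367+ 8332774674760800* sqrt(83)/45117318441177700367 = 0.00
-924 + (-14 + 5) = -933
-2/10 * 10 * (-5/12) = 5/6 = 0.83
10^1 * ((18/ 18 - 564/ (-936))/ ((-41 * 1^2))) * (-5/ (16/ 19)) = 59375/ 25584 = 2.32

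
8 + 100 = 108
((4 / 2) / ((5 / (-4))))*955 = -1528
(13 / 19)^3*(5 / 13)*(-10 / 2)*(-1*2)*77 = 650650 / 6859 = 94.86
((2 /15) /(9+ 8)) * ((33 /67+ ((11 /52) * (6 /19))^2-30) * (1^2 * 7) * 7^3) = -386069762603 /694892510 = -555.58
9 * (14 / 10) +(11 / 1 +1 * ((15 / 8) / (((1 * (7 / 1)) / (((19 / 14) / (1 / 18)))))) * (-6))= -15347 / 980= -15.66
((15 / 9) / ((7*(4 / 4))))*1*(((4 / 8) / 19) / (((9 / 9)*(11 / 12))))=10 / 1463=0.01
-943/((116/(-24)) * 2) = 2829/29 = 97.55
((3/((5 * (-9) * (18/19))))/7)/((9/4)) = -38/8505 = -0.00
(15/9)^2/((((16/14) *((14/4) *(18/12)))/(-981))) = -2725/6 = -454.17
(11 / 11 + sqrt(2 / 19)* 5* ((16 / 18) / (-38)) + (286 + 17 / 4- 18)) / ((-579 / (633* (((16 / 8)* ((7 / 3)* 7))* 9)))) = -87815.73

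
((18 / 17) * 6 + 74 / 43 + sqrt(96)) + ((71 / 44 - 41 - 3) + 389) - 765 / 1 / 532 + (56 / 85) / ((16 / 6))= 4 * sqrt(6) + 111190587 / 314545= 363.29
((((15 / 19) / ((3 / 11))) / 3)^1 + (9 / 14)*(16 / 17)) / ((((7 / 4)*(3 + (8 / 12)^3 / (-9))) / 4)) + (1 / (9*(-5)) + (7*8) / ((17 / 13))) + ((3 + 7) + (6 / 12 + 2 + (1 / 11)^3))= 77248696900681 / 1366955673930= 56.51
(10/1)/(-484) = -5/242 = -0.02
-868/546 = -62/39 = -1.59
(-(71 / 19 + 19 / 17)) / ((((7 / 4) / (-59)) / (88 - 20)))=211456 / 19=11129.26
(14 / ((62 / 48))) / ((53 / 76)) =25536 / 1643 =15.54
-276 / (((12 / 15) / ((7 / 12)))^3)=-986125 / 9216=-107.00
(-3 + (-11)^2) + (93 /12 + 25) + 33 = 735 /4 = 183.75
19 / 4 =4.75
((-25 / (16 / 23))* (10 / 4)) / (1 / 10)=-14375 / 16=-898.44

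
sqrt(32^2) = 32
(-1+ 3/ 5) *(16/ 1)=-32/ 5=-6.40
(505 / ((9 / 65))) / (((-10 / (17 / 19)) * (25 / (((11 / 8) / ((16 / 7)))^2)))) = -132341209 / 28016640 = -4.72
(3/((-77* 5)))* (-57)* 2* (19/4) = 4.22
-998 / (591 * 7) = -998 / 4137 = -0.24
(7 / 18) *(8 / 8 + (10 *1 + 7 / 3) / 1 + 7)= 427 / 54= 7.91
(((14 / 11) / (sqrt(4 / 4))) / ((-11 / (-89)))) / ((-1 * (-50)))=0.21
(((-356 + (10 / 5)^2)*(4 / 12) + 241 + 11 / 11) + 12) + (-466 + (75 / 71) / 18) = -46757 / 142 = -329.27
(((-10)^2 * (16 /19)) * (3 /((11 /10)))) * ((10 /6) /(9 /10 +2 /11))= 800000 /2261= 353.83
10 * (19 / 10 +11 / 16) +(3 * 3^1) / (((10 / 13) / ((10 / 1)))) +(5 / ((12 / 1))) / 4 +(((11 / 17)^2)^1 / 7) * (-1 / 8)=13883123 / 97104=142.97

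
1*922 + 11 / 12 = 11075 / 12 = 922.92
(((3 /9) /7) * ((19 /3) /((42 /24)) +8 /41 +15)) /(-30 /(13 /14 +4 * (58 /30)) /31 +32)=913445411 /32512313988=0.03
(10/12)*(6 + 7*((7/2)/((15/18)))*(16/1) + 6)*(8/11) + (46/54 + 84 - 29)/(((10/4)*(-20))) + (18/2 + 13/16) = 35765821/118800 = 301.06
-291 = -291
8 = 8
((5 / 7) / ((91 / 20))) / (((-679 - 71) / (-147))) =2 / 65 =0.03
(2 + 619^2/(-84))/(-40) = 382993/3360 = 113.99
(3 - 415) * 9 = -3708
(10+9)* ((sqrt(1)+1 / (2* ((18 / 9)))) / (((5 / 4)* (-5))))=-19 / 5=-3.80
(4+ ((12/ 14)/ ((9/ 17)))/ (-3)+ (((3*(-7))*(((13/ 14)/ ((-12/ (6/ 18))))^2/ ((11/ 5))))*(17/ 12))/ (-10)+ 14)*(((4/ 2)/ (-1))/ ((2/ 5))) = -278798365/ 3193344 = -87.31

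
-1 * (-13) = 13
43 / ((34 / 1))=43 / 34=1.26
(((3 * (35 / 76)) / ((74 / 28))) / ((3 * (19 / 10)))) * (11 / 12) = 13475 / 160284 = 0.08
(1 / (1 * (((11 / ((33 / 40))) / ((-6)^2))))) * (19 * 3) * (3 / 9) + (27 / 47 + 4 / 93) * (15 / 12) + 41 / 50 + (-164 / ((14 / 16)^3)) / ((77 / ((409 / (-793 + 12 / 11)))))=16082203314587 / 294903065100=54.53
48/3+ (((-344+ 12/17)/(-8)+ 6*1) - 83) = -615/34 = -18.09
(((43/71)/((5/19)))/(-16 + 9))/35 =-817/86975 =-0.01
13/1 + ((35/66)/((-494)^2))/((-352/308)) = 1675062859/128851008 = 13.00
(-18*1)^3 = -5832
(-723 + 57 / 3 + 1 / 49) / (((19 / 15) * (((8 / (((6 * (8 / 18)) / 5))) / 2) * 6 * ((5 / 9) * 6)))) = -6899 / 1862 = -3.71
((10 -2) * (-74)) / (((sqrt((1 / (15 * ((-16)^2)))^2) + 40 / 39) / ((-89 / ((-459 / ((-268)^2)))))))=-62970134855680 / 7835589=-8036426.47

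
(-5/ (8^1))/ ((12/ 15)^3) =-625/ 512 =-1.22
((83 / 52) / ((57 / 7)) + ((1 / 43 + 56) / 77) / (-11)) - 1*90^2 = -79490537825 / 9813804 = -8099.87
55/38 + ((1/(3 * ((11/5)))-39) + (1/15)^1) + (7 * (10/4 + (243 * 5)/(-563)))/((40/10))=-172905033/4706680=-36.74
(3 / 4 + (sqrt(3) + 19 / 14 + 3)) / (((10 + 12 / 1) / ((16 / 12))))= 0.41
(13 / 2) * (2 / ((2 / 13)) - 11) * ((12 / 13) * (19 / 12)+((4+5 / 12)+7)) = 2009 / 12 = 167.42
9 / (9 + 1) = 9 / 10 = 0.90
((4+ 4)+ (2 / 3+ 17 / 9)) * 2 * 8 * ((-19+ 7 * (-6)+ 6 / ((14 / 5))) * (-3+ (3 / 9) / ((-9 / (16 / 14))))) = 360088000 / 11907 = 30241.71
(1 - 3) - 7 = -9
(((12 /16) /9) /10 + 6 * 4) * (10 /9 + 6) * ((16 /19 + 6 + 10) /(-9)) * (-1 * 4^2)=23601152 /4617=5111.79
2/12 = 1/6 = 0.17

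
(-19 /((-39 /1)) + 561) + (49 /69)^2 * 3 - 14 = 11326421 /20631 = 549.00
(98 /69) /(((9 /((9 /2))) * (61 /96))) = 1568 /1403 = 1.12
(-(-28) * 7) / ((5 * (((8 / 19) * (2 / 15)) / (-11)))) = -30723 / 4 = -7680.75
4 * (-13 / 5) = -52 / 5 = -10.40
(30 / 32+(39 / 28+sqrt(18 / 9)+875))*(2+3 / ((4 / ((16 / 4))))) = 4393.72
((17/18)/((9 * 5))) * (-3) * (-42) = 119/45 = 2.64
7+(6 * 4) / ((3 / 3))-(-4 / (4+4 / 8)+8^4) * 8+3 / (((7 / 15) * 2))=-4123561 / 126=-32726.67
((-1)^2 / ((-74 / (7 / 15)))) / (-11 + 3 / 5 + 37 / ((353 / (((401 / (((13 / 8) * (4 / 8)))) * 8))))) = -4589 / 293580792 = -0.00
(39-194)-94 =-249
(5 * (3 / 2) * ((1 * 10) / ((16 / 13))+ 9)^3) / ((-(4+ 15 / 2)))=-38570295 / 11776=-3275.33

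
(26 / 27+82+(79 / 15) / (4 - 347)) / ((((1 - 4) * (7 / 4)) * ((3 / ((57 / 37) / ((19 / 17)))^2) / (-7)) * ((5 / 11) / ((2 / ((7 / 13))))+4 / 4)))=1269859357624 / 20348685945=62.40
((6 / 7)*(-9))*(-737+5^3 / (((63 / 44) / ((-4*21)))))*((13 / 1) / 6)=944229 / 7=134889.86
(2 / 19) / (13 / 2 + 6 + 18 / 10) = 20 / 2717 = 0.01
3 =3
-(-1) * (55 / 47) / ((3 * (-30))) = -11 / 846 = -0.01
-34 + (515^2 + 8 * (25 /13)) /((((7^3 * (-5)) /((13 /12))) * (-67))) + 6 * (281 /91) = -15501481 /1195012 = -12.97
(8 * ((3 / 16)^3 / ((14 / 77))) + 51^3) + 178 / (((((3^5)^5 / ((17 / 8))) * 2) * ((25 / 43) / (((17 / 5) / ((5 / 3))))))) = 23977371109977174694009 / 180754903347840000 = 132651.29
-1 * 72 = -72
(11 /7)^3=1331 /343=3.88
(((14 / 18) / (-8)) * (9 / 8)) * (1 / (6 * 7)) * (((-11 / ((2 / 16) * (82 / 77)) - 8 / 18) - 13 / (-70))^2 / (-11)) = 4584407701129 / 2818205913600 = 1.63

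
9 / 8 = 1.12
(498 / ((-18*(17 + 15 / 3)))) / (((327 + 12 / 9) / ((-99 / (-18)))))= -83 / 3940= -0.02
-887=-887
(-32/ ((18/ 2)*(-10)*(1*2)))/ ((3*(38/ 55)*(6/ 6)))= 44/ 513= 0.09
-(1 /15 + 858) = -12871 /15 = -858.07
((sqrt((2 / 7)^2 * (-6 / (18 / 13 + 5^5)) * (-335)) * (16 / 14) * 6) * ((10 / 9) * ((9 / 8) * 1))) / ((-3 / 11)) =-440 * sqrt(1062001590) / 1991507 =-7.20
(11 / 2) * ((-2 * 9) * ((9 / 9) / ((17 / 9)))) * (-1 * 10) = 8910 / 17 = 524.12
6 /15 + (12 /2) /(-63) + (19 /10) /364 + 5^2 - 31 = -12427 /2184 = -5.69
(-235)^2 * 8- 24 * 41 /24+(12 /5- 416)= 2206727 /5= 441345.40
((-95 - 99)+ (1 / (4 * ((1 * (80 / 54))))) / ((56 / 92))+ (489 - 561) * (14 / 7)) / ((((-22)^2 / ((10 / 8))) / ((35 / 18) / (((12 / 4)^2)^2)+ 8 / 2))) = -4438379633 / 1264564224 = -3.51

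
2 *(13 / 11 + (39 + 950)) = 21784 / 11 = 1980.36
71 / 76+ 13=1059 / 76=13.93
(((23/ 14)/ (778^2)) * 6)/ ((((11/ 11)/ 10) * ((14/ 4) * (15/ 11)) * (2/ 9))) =2277/ 14829458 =0.00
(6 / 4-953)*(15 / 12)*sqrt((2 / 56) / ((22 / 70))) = -865*sqrt(55) / 16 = -400.94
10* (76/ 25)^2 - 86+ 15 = 2677/ 125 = 21.42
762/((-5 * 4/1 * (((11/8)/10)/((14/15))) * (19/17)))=-241808/1045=-231.40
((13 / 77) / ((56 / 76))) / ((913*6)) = 247 / 5905284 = 0.00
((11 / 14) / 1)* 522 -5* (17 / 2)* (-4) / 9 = 27029 / 63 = 429.03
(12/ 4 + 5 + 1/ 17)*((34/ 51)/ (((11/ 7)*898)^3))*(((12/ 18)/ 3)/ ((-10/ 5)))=-0.00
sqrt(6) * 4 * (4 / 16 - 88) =-351 * sqrt(6) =-859.77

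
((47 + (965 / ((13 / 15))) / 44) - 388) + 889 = 573.31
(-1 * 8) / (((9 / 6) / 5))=-80 / 3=-26.67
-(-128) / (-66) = -64 / 33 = -1.94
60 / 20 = 3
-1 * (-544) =544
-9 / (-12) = 0.75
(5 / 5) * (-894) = -894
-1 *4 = -4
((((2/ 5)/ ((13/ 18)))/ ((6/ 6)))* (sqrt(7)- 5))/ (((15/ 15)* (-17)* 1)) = 0.08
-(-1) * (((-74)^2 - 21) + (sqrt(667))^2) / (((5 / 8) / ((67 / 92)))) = 820348 / 115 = 7133.46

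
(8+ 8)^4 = 65536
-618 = -618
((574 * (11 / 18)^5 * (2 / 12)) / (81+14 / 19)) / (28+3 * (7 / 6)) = 0.00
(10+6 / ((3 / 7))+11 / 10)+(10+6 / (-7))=2397 / 70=34.24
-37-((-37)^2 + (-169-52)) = -1185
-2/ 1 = -2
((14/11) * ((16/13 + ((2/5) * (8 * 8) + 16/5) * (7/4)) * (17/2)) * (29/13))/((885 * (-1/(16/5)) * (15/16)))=-2964878336/616955625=-4.81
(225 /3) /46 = 75 /46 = 1.63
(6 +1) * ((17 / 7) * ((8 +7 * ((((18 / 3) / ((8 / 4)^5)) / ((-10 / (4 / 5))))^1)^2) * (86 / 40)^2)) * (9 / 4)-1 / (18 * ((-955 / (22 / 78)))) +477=8116845845999951 / 4290624000000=1891.76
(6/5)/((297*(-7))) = -0.00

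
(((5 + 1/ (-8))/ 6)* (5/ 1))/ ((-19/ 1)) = -65/ 304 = -0.21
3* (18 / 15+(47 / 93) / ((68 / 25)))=43819 / 10540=4.16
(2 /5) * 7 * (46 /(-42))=-46 /15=-3.07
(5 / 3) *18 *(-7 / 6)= -35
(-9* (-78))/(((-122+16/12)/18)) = -18954/181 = -104.72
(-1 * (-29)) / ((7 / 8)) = 232 / 7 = 33.14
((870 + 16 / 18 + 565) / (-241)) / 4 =-12923 / 8676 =-1.49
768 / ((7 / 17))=13056 / 7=1865.14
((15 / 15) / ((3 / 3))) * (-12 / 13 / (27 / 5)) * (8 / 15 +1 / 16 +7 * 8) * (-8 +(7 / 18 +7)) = 5.91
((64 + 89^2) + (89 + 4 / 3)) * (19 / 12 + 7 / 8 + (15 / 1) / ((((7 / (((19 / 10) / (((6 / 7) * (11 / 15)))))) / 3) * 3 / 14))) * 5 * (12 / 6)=1489232785 / 198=7521377.70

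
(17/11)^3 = 4913/1331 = 3.69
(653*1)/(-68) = -653/68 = -9.60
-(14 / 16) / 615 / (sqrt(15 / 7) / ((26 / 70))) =-0.00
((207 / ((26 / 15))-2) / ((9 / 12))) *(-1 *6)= -12212 / 13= -939.38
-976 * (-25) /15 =4880 /3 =1626.67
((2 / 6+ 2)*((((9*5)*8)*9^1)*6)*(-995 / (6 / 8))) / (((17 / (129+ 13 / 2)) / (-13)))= 106002842400 / 17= 6235461317.65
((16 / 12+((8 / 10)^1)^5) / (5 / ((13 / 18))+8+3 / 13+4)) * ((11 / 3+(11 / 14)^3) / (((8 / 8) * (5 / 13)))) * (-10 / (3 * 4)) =-22485629309 / 28824862500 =-0.78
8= 8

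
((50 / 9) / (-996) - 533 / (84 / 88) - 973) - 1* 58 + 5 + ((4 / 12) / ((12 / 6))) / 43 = -1068731060 / 674541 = -1584.38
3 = 3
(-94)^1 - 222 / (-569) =-93.61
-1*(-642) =642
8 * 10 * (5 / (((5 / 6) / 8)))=3840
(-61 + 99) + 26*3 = 116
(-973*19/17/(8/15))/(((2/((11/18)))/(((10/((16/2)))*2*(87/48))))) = -147433825/52224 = -2823.10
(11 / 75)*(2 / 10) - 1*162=-60739 / 375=-161.97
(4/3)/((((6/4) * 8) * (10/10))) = 0.11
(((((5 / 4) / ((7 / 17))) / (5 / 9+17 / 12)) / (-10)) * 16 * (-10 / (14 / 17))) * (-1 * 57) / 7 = -5930280 / 24353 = -243.51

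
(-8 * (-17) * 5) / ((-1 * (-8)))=85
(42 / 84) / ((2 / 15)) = 15 / 4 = 3.75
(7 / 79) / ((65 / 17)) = 119 / 5135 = 0.02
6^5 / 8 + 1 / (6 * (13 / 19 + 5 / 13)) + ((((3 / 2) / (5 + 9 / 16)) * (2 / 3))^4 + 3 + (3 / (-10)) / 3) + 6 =981.06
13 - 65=-52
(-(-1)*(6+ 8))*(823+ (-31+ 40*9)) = 16128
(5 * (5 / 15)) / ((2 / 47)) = 235 / 6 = 39.17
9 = 9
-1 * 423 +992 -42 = 527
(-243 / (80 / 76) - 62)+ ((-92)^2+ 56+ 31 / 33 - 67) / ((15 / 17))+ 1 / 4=4597823 / 495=9288.53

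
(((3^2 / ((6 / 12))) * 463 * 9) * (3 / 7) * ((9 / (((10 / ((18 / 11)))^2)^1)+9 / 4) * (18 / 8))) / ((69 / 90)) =91560611763 / 389620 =234999.77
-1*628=-628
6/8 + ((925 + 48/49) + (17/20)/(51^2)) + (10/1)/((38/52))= 669777049/712215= 940.41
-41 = -41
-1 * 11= -11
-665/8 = -83.12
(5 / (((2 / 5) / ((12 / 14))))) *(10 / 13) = 8.24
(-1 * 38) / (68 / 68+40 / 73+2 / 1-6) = 2774 / 179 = 15.50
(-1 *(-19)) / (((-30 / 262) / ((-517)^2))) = -44352154.73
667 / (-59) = -667 / 59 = -11.31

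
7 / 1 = 7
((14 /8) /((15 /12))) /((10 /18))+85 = 2188 /25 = 87.52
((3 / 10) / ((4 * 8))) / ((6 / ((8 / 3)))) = 1 / 240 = 0.00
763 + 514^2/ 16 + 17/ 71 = 4906239/ 284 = 17275.49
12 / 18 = 2 / 3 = 0.67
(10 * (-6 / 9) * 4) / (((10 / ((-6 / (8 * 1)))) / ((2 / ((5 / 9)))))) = 36 / 5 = 7.20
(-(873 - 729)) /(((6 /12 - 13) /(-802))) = -230976 /25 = -9239.04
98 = 98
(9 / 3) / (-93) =-1 / 31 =-0.03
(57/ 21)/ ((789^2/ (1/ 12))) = 19/ 52291764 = 0.00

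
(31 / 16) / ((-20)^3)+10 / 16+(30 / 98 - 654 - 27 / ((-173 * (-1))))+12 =-695765238787 / 1085056000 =-641.23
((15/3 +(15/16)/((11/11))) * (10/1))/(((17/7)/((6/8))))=9975/544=18.34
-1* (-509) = 509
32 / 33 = 0.97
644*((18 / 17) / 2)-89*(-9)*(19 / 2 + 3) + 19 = 352663 / 34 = 10372.44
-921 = -921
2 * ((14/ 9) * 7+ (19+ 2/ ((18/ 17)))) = 572/ 9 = 63.56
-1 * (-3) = 3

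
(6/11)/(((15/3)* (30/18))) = 18/275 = 0.07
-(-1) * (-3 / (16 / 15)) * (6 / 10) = -27 / 16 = -1.69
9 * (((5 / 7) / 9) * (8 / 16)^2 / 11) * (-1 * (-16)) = 20 / 77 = 0.26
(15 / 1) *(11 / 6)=27.50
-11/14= -0.79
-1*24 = -24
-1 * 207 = -207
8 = 8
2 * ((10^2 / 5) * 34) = 1360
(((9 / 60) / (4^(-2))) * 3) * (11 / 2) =198 / 5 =39.60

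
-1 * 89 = -89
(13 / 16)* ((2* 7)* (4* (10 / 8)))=56.88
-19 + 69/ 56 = -995/ 56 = -17.77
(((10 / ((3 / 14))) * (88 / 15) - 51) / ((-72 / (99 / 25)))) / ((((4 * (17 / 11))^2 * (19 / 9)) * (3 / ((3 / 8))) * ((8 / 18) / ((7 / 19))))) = -33625053 / 2136657920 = -0.02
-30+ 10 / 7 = -200 / 7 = -28.57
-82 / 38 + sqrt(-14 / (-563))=-41 / 19 + sqrt(7882) / 563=-2.00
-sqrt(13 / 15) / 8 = -sqrt(195) / 120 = -0.12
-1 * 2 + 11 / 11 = -1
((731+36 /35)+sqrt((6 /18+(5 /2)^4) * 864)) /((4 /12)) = 9 * sqrt(3782)+76863 /35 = 2749.57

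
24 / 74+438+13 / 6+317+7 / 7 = 168385 / 222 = 758.49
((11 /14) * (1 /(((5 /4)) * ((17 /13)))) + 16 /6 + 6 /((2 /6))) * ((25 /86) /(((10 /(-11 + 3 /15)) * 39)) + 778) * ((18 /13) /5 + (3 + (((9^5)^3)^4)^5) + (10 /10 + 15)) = 3999236077910027966363122440391733318757276672404163853276444656773434908651777059595043897556387533485047749527109977401750622084620012042040720231296573144614769438648049987866107746707659203512762101517600432873226227649950107974989714823422759209942423554291304551680288311906213849384926534788 /12971595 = 308307195677172157037212700000000000000000000000000000000000000000000000000000000000000000000000000000000000000000000000000000000000000000000000000000000000000000000000000000000000000000000000000000000000000000000000000000000000000000000000000000000000000000000000000000000000000000000000000.00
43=43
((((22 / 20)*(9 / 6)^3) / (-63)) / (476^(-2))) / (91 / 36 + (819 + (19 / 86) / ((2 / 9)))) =-25835733 / 1591580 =-16.23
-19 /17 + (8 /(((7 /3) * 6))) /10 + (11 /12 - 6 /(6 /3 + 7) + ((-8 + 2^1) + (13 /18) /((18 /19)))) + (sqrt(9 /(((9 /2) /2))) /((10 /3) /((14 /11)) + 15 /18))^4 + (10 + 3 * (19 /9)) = 44304266705654 /4260925974375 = 10.40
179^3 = 5735339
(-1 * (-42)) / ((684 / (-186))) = -217 / 19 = -11.42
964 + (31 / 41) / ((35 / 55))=277009 / 287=965.19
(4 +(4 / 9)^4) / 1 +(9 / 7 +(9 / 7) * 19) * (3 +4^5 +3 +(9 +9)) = 1237852540 / 45927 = 26952.61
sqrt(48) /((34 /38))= 76*sqrt(3) /17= 7.74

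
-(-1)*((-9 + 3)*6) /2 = -18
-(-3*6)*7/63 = 2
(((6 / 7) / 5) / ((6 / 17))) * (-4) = -68 / 35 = -1.94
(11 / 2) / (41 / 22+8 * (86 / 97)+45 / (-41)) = 0.70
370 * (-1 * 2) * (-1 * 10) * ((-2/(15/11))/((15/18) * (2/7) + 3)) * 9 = -512820/17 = -30165.88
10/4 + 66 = 137/2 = 68.50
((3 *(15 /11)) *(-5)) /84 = -75 /308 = -0.24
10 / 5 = 2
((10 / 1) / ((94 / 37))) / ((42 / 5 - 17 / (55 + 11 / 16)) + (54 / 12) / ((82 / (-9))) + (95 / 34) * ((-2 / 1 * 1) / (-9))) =2297799900 / 4799565787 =0.48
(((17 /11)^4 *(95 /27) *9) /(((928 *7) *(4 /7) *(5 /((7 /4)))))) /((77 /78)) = 20629687 /1195642624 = 0.02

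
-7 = -7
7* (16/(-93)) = -1.20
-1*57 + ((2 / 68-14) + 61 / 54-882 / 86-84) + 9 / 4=-12777479 / 78948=-161.85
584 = 584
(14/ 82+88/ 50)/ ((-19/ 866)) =-88.00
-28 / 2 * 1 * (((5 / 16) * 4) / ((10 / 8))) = -14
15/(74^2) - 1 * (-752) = 4117967/5476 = 752.00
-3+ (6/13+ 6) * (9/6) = 87/13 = 6.69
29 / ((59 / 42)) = 1218 / 59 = 20.64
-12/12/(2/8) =-4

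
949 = 949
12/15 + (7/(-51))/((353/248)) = 63332/90015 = 0.70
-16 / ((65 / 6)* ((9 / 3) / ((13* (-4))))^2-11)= 6656 / 4561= 1.46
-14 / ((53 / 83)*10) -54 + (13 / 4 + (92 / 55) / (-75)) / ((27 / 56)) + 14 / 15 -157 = -1213422356 / 5902875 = -205.56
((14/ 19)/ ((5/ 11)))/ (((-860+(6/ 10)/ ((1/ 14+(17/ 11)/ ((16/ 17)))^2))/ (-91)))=31225441247/ 181997454866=0.17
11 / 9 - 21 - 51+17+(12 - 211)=-2275 / 9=-252.78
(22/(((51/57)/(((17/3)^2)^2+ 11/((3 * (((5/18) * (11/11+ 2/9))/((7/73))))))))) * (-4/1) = -51022389176/502605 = -101515.88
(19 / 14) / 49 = 0.03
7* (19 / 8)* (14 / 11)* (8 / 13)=1862 / 143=13.02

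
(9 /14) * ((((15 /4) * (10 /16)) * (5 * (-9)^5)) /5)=-88968.92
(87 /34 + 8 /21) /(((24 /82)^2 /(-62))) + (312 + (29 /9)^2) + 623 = -182342263 /154224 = -1182.32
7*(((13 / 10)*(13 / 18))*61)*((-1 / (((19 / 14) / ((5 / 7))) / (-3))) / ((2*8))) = 72163 / 1824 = 39.56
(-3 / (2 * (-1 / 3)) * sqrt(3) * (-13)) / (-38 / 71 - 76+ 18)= 8307 * sqrt(3) / 8312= 1.73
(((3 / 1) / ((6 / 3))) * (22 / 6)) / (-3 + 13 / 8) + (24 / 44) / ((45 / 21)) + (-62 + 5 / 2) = -6957 / 110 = -63.25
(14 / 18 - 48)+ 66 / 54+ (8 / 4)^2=-42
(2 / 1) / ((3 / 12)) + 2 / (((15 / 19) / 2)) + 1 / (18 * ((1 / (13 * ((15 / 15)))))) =1241 / 90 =13.79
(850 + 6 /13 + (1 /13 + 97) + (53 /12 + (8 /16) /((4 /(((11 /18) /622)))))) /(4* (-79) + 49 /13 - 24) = -1108441463 /391501728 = -2.83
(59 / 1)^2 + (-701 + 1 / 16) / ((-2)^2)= 211569 / 64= 3305.77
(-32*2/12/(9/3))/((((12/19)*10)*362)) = -19/24435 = -0.00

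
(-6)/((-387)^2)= -2/49923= -0.00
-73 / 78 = -0.94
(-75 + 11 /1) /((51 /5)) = -320 /51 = -6.27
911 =911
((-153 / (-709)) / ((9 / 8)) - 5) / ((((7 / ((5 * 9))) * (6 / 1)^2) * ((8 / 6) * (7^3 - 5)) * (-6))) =0.00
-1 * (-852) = 852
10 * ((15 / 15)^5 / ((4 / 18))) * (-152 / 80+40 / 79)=-9909 / 158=-62.72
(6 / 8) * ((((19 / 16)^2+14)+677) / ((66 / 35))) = 6203995 / 22528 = 275.39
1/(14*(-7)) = -0.01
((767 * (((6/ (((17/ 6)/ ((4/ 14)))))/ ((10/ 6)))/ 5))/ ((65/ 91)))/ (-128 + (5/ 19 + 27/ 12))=-4197024/ 6755375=-0.62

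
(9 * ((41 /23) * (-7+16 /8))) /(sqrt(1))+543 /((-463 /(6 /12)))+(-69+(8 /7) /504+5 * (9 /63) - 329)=-4490395115 /9392418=-478.09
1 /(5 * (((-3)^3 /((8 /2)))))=-4 /135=-0.03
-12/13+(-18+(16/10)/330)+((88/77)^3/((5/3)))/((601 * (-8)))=-18.92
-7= -7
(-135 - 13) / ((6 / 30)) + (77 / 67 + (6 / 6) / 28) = -1386017 / 1876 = -738.82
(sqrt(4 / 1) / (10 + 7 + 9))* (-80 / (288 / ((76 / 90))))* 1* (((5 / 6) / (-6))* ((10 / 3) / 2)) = 475 / 113724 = 0.00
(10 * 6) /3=20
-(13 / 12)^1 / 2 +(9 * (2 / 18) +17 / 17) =35 / 24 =1.46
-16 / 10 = -8 / 5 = -1.60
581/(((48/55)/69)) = 734965/16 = 45935.31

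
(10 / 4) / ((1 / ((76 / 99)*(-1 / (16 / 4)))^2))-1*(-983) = 19270571 / 19602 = 983.09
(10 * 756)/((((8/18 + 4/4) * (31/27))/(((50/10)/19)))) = 9185400/7657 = 1199.61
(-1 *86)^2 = 7396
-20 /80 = -0.25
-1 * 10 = -10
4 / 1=4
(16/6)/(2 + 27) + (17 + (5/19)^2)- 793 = -24366769/31407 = -775.84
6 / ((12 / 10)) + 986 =991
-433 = -433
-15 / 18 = -5 / 6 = -0.83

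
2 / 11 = 0.18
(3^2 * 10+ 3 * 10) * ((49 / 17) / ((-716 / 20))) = -29400 / 3043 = -9.66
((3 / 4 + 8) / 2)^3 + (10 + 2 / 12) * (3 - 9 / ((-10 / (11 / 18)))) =920309 / 7680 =119.83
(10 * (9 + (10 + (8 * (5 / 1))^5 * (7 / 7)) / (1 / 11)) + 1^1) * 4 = 45056004764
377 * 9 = 3393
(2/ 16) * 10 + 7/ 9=73/ 36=2.03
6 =6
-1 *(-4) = 4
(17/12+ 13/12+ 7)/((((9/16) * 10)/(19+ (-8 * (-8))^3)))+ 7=19924703/45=442771.18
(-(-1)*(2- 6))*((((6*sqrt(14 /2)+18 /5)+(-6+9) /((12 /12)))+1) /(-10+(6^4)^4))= -12*sqrt(7) /1410554953723- 76 /7052774768615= -0.00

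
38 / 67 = 0.57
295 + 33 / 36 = 3551 / 12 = 295.92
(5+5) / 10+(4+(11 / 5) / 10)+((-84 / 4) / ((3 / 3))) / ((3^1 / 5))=-1489 / 50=-29.78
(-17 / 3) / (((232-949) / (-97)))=-1649 / 2151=-0.77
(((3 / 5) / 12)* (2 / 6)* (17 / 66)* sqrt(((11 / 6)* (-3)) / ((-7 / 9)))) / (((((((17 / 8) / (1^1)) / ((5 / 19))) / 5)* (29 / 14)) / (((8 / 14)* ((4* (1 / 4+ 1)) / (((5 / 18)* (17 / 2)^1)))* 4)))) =960* sqrt(154) / 721259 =0.02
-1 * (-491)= 491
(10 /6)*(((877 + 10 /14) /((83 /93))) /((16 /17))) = 1011840 /581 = 1741.55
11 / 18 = 0.61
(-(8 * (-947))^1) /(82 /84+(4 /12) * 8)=106064 /51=2079.69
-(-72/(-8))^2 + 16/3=-227/3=-75.67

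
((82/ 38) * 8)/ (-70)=-164/ 665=-0.25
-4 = -4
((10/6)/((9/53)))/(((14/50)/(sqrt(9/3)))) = 6625 * sqrt(3)/189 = 60.71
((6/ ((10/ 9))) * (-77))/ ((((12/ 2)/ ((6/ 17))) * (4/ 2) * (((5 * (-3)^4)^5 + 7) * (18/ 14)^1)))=-1617/ 1852354213032440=-0.00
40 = 40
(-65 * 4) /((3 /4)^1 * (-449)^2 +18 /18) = -1040 /604807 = -0.00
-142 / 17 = -8.35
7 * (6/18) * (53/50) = 371/150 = 2.47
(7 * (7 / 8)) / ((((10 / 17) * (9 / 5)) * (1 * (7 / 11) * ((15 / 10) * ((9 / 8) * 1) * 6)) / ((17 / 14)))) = 3179 / 2916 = 1.09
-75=-75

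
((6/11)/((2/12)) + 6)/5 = 102/55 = 1.85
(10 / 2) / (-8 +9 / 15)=-25 / 37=-0.68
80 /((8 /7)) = 70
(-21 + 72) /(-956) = -51 /956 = -0.05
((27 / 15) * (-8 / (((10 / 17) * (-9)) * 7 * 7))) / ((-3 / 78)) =-1768 / 1225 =-1.44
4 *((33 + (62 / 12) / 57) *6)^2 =512297956 / 3249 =157678.66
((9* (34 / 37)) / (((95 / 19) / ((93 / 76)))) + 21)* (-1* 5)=-161859 / 1406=-115.12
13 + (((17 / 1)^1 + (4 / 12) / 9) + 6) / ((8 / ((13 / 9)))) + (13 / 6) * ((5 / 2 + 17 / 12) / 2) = 83213 / 3888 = 21.40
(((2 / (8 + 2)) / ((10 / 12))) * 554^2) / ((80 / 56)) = 6445236 / 125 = 51561.89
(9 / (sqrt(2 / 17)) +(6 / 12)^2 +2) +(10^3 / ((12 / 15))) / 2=9*sqrt(34) / 2 +2509 / 4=653.49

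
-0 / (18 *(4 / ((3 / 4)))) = 0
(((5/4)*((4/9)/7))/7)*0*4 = 0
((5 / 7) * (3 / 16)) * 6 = 45 / 56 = 0.80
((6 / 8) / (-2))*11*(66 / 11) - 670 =-2779 / 4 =-694.75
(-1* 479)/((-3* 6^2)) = 479/108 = 4.44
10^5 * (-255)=-25500000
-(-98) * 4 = 392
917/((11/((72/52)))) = 16506/143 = 115.43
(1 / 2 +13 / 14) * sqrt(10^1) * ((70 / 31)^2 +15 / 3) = 97050 * sqrt(10) / 6727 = 45.62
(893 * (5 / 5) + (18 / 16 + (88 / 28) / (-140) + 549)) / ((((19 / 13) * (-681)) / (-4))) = 12256751 / 2113370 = 5.80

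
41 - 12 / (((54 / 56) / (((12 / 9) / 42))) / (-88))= 6137 / 81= 75.77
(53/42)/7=53/294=0.18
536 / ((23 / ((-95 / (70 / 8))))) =-40736 / 161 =-253.02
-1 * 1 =-1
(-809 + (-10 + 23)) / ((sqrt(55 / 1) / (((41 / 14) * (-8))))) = 130544 * sqrt(55) / 385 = 2514.65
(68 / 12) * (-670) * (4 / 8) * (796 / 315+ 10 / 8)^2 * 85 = -438534792403 / 190512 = -2301874.91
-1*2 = -2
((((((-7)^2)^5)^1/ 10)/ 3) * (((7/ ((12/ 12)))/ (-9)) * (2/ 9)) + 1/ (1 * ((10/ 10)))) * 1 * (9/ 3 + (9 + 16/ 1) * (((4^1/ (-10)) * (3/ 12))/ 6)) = -15324272842/ 3645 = -4204190.08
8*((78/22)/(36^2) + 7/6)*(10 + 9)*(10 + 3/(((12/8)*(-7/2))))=1675.92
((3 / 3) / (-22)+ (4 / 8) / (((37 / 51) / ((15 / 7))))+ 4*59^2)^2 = 1573990886990916 / 8116801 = 193917639.10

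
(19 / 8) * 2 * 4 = 19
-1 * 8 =-8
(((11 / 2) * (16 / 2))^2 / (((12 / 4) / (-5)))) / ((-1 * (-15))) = -1936 / 9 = -215.11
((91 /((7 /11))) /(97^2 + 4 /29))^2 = 17197609 /74455308225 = 0.00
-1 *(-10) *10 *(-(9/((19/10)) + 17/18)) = -97150/171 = -568.13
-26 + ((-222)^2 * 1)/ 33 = 16142/ 11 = 1467.45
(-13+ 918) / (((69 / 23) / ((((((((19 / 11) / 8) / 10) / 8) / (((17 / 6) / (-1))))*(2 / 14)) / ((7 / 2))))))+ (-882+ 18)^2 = 218884567697 / 293216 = 746495.99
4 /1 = 4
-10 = -10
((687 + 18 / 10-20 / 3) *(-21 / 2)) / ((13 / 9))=-322308 / 65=-4958.58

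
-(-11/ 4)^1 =11/ 4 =2.75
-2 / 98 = -1 / 49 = -0.02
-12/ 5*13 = -156/ 5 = -31.20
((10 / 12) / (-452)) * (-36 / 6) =5 / 452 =0.01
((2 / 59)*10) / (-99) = -20 / 5841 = -0.00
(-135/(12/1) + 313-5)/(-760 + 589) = -1187/684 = -1.74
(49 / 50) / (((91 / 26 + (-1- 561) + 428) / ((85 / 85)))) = -0.01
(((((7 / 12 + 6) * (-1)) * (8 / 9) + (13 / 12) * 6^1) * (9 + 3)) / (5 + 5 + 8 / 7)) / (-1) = -245 / 351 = -0.70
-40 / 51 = -0.78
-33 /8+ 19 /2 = 5.38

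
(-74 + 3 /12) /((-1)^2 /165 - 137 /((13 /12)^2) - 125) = 8226075 /26962304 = 0.31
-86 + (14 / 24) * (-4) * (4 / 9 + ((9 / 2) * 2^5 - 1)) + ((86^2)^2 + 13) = 1476911024 / 27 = 54700408.30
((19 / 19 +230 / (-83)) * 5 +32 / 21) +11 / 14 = -22819 / 3486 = -6.55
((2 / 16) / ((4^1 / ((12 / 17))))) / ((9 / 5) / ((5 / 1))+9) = 25 / 10608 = 0.00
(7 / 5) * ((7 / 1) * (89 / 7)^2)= 1584.20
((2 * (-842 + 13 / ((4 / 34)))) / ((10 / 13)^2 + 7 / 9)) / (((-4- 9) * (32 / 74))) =6333327 / 33328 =190.03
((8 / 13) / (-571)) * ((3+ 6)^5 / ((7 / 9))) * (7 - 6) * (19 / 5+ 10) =-293355432 / 259805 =-1129.14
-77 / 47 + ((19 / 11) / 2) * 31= 25989 / 1034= 25.13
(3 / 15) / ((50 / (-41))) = -41 / 250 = -0.16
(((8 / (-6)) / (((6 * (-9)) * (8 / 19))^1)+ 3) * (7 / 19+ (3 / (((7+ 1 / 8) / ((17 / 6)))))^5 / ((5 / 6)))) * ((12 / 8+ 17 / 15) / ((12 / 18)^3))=256578666890419 / 2888121873600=88.84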